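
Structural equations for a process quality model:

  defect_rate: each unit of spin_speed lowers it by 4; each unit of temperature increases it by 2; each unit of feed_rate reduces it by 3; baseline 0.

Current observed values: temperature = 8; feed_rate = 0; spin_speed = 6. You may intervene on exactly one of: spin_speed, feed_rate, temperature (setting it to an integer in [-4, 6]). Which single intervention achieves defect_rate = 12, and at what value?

set spin_speed = 1

Intervening on spin_speed: with other inputs at their observed values, defect_rate = -4*spin_speed + 16. Solving for 12 gives spin_speed = 1, within [-4, 6].
Intervening on feed_rate: defect_rate = -3*feed_rate - 8. Reaching 12 requires feed_rate = -20/3, not an integer.
Intervening on temperature: defect_rate = 2*temperature - 24. Reaching 12 requires temperature = 18, outside [-4, 6].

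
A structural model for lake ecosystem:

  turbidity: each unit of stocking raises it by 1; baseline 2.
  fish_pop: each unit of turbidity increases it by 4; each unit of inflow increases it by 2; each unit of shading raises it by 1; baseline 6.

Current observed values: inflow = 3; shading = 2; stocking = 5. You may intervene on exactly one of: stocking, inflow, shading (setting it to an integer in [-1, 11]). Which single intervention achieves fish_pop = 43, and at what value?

set shading = 3

Intervening on stocking: fish_pop = 4*stocking + 22. Reaching 43 requires stocking = 21/4, not an integer.
Intervening on inflow: fish_pop = 2*inflow + 36. Reaching 43 requires inflow = 7/2, not an integer.
Intervening on shading: with other inputs at their observed values, fish_pop = shading + 40. Solving for 43 gives shading = 3, within [-1, 11].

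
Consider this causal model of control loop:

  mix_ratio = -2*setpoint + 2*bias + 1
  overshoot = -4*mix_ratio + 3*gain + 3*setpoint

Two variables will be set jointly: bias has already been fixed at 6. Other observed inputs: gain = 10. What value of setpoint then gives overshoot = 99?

With bias held at 6:
Substituting into the mix_ratio equation gives mix_ratio = -2*setpoint + 13.
This gives overshoot = 11*setpoint - 22.
Solve 11*setpoint - 22 = 99: setpoint = (99 + 22) / 11 = 11.

setpoint = 11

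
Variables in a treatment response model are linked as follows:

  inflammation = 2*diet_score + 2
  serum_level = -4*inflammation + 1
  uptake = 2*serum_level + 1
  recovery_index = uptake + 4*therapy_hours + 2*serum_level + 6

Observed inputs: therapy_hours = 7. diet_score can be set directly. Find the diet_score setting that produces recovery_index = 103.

Substituting into the serum_level equation gives serum_level = -8*diet_score - 7.
Substituting into the uptake equation gives uptake = -16*diet_score - 13.
recovery_index becomes -32*diet_score + 7.
Solve -32*diet_score + 7 = 103: diet_score = (103 - 7) / -32 = -3.

diet_score = -3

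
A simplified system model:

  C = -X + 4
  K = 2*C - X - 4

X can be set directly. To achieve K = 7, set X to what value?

Substituting into the K equation gives K = -3*X + 4.
Solve -3*X + 4 = 7: X = (7 - 4) / -3 = -1.

X = -1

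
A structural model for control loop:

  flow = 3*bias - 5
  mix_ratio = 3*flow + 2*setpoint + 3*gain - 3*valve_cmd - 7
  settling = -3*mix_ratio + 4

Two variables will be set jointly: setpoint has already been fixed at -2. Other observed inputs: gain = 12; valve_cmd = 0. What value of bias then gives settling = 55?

bias = -3

With setpoint held at -2:
Substituting into the mix_ratio equation gives mix_ratio = 9*bias + 10.
Substituting into the settling equation gives settling = -27*bias - 26.
Solve -27*bias - 26 = 55: bias = (55 + 26) / -27 = -3.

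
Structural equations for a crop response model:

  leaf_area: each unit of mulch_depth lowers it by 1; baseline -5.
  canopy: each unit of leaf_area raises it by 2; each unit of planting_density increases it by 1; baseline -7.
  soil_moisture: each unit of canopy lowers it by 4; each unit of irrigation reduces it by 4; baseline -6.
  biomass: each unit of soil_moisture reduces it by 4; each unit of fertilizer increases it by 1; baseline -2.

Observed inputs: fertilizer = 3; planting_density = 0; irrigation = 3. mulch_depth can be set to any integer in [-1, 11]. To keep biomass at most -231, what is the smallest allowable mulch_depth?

mulch_depth = 1

Substituting into the canopy equation gives canopy = -2*mulch_depth - 17.
Substituting into the soil_moisture equation gives soil_moisture = 8*mulch_depth + 50.
Substituting into the biomass equation gives biomass = -32*mulch_depth - 199.
Require -32*mulch_depth - 199 ≤ -231, so mulch_depth ≥ 1.
The smallest integer in [-1, 11] satisfying this is 1.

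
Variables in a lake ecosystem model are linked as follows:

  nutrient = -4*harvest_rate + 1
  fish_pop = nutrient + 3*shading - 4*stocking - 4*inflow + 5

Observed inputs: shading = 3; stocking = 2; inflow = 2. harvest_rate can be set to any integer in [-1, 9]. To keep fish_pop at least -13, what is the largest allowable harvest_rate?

Substituting into the fish_pop equation gives fish_pop = -4*harvest_rate - 1.
Require -4*harvest_rate - 1 ≥ -13, so harvest_rate ≤ 3.
The largest integer in [-1, 9] satisfying this is 3.

harvest_rate = 3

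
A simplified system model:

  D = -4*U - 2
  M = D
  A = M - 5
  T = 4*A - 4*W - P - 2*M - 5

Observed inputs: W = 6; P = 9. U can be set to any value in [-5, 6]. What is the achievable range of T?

Substituting into the M equation gives M = -4*U - 2.
Substituting into the A equation gives A = -4*U - 7.
This gives T = -8*U - 62.
Linear in U, so extremes are at the endpoints: U = -5 gives T = -22; U = 6 gives T = -110.

-110 to -22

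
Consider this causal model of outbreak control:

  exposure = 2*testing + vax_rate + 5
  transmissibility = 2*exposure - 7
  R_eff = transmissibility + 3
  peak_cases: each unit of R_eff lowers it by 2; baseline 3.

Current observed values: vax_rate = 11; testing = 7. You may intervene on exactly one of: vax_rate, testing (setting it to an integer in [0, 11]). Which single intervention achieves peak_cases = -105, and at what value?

Intervening on vax_rate: with other inputs at their observed values, peak_cases = -4*vax_rate - 65. Solving for -105 gives vax_rate = 10, within [0, 11].
Intervening on testing: peak_cases = -8*testing - 53. Reaching -105 requires testing = 13/2, not an integer.

set vax_rate = 10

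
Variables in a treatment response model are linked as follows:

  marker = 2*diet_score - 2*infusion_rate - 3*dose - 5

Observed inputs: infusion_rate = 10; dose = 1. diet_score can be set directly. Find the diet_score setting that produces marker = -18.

diet_score = 5

Substituting into the marker equation gives marker = 2*diet_score - 28.
Solve 2*diet_score - 28 = -18: diet_score = (-18 + 28) / 2 = 5.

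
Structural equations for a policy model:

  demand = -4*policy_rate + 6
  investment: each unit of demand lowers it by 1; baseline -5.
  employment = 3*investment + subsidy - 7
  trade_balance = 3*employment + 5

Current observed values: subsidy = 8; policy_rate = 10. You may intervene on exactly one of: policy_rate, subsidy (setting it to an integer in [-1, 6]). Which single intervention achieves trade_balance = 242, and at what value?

Intervening on policy_rate: trade_balance = 36*policy_rate - 91. Reaching 242 requires policy_rate = 37/4, not an integer.
Intervening on subsidy: with other inputs at their observed values, trade_balance = 3*subsidy + 245. Solving for 242 gives subsidy = -1, within [-1, 6].

set subsidy = -1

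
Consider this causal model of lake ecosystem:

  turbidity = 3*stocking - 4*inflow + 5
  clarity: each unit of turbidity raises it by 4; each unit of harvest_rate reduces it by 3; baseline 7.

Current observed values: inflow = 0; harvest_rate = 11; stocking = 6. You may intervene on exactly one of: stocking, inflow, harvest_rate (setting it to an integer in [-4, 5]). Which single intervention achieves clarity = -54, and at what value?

set stocking = -4

Intervening on stocking: with other inputs at their observed values, clarity = 12*stocking - 6. Solving for -54 gives stocking = -4, within [-4, 5].
Intervening on inflow: clarity = -16*inflow + 66. Reaching -54 requires inflow = 15/2, not an integer.
Intervening on harvest_rate: clarity = -3*harvest_rate + 99. Reaching -54 requires harvest_rate = 51, outside [-4, 5].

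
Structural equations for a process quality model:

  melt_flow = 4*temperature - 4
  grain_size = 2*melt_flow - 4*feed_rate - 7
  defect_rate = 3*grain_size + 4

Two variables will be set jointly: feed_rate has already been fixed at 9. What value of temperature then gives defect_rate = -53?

With feed_rate held at 9:
Substituting into the grain_size equation gives grain_size = 8*temperature - 51.
Substituting into the defect_rate equation gives defect_rate = 24*temperature - 149.
Solve 24*temperature - 149 = -53: temperature = (-53 + 149) / 24 = 4.

temperature = 4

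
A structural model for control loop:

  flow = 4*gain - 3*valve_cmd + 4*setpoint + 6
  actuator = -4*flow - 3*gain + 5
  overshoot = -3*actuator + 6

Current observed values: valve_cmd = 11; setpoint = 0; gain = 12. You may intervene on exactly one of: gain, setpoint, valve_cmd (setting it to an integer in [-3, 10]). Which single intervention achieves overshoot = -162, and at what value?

set gain = 3

Intervening on gain: with other inputs at their observed values, overshoot = 57*gain - 333. Solving for -162 gives gain = 3, within [-3, 10].
Intervening on setpoint: overshoot = 48*setpoint + 351. Reaching -162 requires setpoint = -171/16, not an integer.
Intervening on valve_cmd: overshoot = -36*valve_cmd + 747. Reaching -162 requires valve_cmd = 101/4, not an integer.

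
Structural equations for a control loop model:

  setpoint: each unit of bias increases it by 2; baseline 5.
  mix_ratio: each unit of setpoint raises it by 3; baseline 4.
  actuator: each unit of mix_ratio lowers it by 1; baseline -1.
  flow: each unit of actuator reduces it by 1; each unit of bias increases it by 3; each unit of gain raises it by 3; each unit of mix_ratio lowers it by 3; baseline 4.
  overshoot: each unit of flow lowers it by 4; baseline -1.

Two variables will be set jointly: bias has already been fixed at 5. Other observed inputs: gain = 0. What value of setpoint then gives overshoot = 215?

With bias held at 5:
Intervening on setpoint fixes its value directly, overriding its dependence on bias.
Substituting into the actuator equation gives actuator = -3*setpoint - 5.
flow becomes -6*setpoint + 12.
Substituting into the overshoot equation gives overshoot = 24*setpoint - 49.
Solve 24*setpoint - 49 = 215: setpoint = (215 + 49) / 24 = 11.

setpoint = 11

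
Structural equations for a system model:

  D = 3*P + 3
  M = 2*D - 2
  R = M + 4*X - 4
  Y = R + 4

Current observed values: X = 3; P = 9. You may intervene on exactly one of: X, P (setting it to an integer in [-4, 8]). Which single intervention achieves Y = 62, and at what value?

set X = 1

Intervening on X: with other inputs at their observed values, Y = 4*X + 58. Solving for 62 gives X = 1, within [-4, 8].
Intervening on P: Y = 6*P + 16. Reaching 62 requires P = 23/3, not an integer.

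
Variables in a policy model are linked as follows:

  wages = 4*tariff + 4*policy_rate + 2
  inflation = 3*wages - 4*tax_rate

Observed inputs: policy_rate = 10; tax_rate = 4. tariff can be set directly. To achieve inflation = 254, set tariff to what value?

Substituting into the wages equation gives wages = 4*tariff + 42.
Substituting into the inflation equation gives inflation = 12*tariff + 110.
Solve 12*tariff + 110 = 254: tariff = (254 - 110) / 12 = 12.

tariff = 12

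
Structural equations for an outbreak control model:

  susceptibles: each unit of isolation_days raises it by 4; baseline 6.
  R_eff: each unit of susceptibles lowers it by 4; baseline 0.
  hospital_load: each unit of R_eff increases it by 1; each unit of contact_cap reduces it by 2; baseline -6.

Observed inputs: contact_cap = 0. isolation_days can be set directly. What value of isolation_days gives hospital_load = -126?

Substituting into the R_eff equation gives R_eff = -16*isolation_days - 24.
Substituting into the hospital_load equation gives hospital_load = -16*isolation_days - 30.
Solve -16*isolation_days - 30 = -126: isolation_days = (-126 + 30) / -16 = 6.

isolation_days = 6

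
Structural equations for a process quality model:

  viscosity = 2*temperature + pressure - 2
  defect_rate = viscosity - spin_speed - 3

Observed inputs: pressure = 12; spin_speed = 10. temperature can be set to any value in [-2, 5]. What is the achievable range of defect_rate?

-7 to 7

Substituting into the viscosity equation gives viscosity = 2*temperature + 10.
Substituting into the defect_rate equation gives defect_rate = 2*temperature - 3.
Linear in temperature, so extremes are at the endpoints: temperature = -2 gives defect_rate = -7; temperature = 5 gives defect_rate = 7.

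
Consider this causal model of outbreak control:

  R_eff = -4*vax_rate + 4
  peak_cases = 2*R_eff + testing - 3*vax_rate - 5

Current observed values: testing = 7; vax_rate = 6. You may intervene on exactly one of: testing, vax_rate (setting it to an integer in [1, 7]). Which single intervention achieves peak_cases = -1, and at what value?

set vax_rate = 1

Intervening on testing: peak_cases = testing - 63. Reaching -1 requires testing = 62, outside [1, 7].
Intervening on vax_rate: with other inputs at their observed values, peak_cases = -11*vax_rate + 10. Solving for -1 gives vax_rate = 1, within [1, 7].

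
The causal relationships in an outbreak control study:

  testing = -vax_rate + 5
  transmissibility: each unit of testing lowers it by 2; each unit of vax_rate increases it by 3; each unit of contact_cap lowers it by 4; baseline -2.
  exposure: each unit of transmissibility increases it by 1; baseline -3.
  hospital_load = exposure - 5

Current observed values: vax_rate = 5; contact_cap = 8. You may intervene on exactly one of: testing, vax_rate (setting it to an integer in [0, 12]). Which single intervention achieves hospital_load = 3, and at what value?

set vax_rate = 11

Intervening on testing: hospital_load = -2*testing - 27. Reaching 3 requires testing = -15, outside [0, 12].
Intervening on vax_rate: with other inputs at their observed values, hospital_load = 5*vax_rate - 52. Solving for 3 gives vax_rate = 11, within [0, 12].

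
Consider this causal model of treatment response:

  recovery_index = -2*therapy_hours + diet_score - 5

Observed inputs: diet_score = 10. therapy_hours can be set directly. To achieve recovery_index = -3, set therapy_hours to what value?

Substituting into the recovery_index equation gives recovery_index = -2*therapy_hours + 5.
Solve -2*therapy_hours + 5 = -3: therapy_hours = (-3 - 5) / -2 = 4.

therapy_hours = 4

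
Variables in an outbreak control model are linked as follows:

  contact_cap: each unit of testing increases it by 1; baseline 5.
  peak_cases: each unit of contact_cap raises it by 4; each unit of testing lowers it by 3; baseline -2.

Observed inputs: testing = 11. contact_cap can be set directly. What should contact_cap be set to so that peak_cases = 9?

Intervening on contact_cap fixes its value directly, overriding its dependence on testing.
Substituting into the peak_cases equation gives peak_cases = 4*contact_cap - 35.
Solve 4*contact_cap - 35 = 9: contact_cap = (9 + 35) / 4 = 11.

contact_cap = 11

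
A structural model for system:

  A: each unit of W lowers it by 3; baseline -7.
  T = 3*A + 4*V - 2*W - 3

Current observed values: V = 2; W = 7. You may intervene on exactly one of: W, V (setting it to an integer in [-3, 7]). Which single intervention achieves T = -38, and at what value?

set W = 2

Intervening on W: with other inputs at their observed values, T = -11*W - 16. Solving for -38 gives W = 2, within [-3, 7].
Intervening on V: T = 4*V - 101. Reaching -38 requires V = 63/4, not an integer.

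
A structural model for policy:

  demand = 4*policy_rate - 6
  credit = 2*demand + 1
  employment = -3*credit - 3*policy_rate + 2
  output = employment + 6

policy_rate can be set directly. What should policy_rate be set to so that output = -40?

Substituting into the credit equation gives credit = 8*policy_rate - 11.
So employment = -27*policy_rate + 35.
Substituting into the output equation gives output = -27*policy_rate + 41.
Solve -27*policy_rate + 41 = -40: policy_rate = (-40 - 41) / -27 = 3.

policy_rate = 3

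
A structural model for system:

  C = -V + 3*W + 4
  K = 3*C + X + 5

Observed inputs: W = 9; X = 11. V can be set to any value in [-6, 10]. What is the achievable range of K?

Substituting into the C equation gives C = -V + 31.
K becomes -3*V + 109.
Linear in V, so extremes are at the endpoints: V = -6 gives K = 127; V = 10 gives K = 79.

79 to 127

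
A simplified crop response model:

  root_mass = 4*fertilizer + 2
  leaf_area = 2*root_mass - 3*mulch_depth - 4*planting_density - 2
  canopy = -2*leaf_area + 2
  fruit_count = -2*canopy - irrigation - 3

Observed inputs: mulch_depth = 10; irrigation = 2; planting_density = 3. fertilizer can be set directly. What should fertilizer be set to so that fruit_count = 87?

Substituting into the leaf_area equation gives leaf_area = 8*fertilizer - 40.
Substituting into the canopy equation gives canopy = -16*fertilizer + 82.
fruit_count becomes 32*fertilizer - 169.
Solve 32*fertilizer - 169 = 87: fertilizer = (87 + 169) / 32 = 8.

fertilizer = 8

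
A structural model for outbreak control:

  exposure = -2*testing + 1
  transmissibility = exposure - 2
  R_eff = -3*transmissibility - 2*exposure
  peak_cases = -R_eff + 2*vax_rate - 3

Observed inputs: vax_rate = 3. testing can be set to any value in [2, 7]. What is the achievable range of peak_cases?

Substituting into the transmissibility equation gives transmissibility = -2*testing - 1.
This gives R_eff = 10*testing + 1.
Substituting into the peak_cases equation gives peak_cases = -10*testing + 2.
Linear in testing, so extremes are at the endpoints: testing = 2 gives peak_cases = -18; testing = 7 gives peak_cases = -68.

-68 to -18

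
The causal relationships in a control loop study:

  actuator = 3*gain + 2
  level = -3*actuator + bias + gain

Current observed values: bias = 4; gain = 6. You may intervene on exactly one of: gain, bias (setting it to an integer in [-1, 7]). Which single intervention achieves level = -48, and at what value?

set bias = 6

Intervening on gain: level = -8*gain - 2. Reaching -48 requires gain = 23/4, not an integer.
Intervening on bias: with other inputs at their observed values, level = bias - 54. Solving for -48 gives bias = 6, within [-1, 7].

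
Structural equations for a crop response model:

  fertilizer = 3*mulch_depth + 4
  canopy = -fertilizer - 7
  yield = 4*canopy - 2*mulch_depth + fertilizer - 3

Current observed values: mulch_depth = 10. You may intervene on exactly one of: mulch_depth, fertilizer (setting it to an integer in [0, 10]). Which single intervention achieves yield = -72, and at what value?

set fertilizer = 7

Intervening on mulch_depth: yield = -11*mulch_depth - 43. Reaching -72 requires mulch_depth = 29/11, not an integer.
Intervening on fertilizer: with other inputs at their observed values, yield = -3*fertilizer - 51. Solving for -72 gives fertilizer = 7, within [0, 10].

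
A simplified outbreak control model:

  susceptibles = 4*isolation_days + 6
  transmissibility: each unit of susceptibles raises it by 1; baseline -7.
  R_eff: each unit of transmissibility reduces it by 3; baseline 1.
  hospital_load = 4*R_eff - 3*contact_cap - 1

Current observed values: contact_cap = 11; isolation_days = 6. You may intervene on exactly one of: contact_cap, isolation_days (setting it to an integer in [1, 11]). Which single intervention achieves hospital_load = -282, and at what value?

set contact_cap = 3

Intervening on contact_cap: with other inputs at their observed values, hospital_load = -3*contact_cap - 273. Solving for -282 gives contact_cap = 3, within [1, 11].
Intervening on isolation_days: hospital_load = -48*isolation_days - 18. Reaching -282 requires isolation_days = 11/2, not an integer.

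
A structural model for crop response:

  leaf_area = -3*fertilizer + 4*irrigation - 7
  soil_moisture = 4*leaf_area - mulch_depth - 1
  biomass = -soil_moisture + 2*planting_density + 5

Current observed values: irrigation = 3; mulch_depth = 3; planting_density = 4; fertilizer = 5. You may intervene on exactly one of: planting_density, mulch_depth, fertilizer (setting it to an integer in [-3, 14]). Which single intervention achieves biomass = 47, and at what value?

Intervening on planting_density: with other inputs at their observed values, biomass = 2*planting_density + 49. Solving for 47 gives planting_density = -1, within [-3, 14].
Intervening on mulch_depth: biomass = mulch_depth + 54. Reaching 47 requires mulch_depth = -7, outside [-3, 14].
Intervening on fertilizer: biomass = 12*fertilizer - 3. Reaching 47 requires fertilizer = 25/6, not an integer.

set planting_density = -1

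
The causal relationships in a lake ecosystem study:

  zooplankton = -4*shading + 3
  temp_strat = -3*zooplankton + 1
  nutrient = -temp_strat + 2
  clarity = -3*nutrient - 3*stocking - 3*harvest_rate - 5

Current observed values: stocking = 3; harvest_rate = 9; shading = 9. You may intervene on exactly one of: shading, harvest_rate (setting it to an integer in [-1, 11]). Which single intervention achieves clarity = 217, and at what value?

Intervening on shading: with other inputs at their observed values, clarity = 36*shading - 71. Solving for 217 gives shading = 8, within [-1, 11].
Intervening on harvest_rate: clarity = -3*harvest_rate + 280. Reaching 217 requires harvest_rate = 21, outside [-1, 11].

set shading = 8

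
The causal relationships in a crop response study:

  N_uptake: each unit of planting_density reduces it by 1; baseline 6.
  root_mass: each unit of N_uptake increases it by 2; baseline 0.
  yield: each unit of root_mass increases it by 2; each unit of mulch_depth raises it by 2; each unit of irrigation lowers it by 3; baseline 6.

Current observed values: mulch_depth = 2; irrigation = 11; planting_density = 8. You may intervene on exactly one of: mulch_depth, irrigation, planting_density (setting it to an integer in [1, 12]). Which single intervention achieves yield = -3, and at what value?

Intervening on mulch_depth: yield = 2*mulch_depth - 35. Reaching -3 requires mulch_depth = 16, outside [1, 12].
Intervening on irrigation: yield = -3*irrigation + 2. Reaching -3 requires irrigation = 5/3, not an integer.
Intervening on planting_density: with other inputs at their observed values, yield = -4*planting_density + 1. Solving for -3 gives planting_density = 1, within [1, 12].

set planting_density = 1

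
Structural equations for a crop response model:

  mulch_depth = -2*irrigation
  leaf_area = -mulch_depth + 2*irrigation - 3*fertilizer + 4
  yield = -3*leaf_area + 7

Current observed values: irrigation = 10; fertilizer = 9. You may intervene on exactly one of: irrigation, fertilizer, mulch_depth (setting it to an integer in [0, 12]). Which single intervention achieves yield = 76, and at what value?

set irrigation = 0

Intervening on irrigation: with other inputs at their observed values, yield = -12*irrigation + 76. Solving for 76 gives irrigation = 0, within [0, 12].
Intervening on fertilizer: yield = 9*fertilizer - 125. Reaching 76 requires fertilizer = 67/3, not an integer.
Intervening on mulch_depth: yield = 3*mulch_depth + 16. Reaching 76 requires mulch_depth = 20, outside [0, 12].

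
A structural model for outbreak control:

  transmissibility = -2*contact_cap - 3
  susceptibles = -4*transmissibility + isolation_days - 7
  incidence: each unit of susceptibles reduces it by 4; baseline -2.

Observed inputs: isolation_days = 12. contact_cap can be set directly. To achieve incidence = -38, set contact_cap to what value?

contact_cap = -1

Substituting into the susceptibles equation gives susceptibles = 8*contact_cap + 17.
incidence becomes -32*contact_cap - 70.
Solve -32*contact_cap - 70 = -38: contact_cap = (-38 + 70) / -32 = -1.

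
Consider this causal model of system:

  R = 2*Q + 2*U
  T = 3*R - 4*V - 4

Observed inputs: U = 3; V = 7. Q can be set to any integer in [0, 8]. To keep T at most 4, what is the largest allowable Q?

Q = 3

Substituting into the R equation gives R = 2*Q + 6.
This gives T = 6*Q - 14.
Require 6*Q - 14 ≤ 4, so Q ≤ 3.
The largest integer in [0, 8] satisfying this is 3.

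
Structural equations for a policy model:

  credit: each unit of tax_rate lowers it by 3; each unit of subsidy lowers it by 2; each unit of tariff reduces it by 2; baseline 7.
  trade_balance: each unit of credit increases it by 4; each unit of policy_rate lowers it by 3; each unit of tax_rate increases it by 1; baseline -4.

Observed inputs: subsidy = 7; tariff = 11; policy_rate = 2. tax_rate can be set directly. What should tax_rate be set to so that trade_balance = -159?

tax_rate = 3

Substituting into the credit equation gives credit = -3*tax_rate - 29.
This gives trade_balance = -11*tax_rate - 126.
Solve -11*tax_rate - 126 = -159: tax_rate = (-159 + 126) / -11 = 3.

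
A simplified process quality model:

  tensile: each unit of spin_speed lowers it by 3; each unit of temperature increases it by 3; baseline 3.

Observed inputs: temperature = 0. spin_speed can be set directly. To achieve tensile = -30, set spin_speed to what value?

Substituting into the tensile equation gives tensile = -3*spin_speed + 3.
Solve -3*spin_speed + 3 = -30: spin_speed = (-30 - 3) / -3 = 11.

spin_speed = 11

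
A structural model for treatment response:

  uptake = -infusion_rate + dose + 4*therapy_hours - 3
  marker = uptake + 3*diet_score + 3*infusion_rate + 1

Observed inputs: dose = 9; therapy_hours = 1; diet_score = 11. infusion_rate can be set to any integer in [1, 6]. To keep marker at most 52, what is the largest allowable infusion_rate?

infusion_rate = 4

Substituting into the uptake equation gives uptake = -infusion_rate + 10.
Substituting into the marker equation gives marker = 2*infusion_rate + 44.
Require 2*infusion_rate + 44 ≤ 52, so infusion_rate ≤ 4.
The largest integer in [1, 6] satisfying this is 4.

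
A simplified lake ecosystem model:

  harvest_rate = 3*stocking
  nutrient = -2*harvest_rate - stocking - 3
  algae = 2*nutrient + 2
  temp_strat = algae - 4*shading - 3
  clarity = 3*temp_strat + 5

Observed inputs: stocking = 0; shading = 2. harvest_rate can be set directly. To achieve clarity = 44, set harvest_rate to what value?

Intervening on harvest_rate fixes its value directly, overriding its dependence on stocking.
Substituting into the nutrient equation gives nutrient = -2*harvest_rate - 3.
algae becomes -4*harvest_rate - 4.
So temp_strat = -4*harvest_rate - 15.
Substituting into the clarity equation gives clarity = -12*harvest_rate - 40.
Solve -12*harvest_rate - 40 = 44: harvest_rate = (44 + 40) / -12 = -7.

harvest_rate = -7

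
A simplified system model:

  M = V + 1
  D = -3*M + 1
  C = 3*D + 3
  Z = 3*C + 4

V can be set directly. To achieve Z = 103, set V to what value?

V = -4

Substituting into the D equation gives D = -3*V - 2.
Substituting into the C equation gives C = -9*V - 3.
Z becomes -27*V - 5.
Solve -27*V - 5 = 103: V = (103 + 5) / -27 = -4.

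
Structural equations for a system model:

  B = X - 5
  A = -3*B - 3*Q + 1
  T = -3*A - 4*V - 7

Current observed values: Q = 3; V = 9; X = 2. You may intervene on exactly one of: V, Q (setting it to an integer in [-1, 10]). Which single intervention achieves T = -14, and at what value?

set V = 1

Intervening on V: with other inputs at their observed values, T = -4*V - 10. Solving for -14 gives V = 1, within [-1, 10].
Intervening on Q: T = 9*Q - 73. Reaching -14 requires Q = 59/9, not an integer.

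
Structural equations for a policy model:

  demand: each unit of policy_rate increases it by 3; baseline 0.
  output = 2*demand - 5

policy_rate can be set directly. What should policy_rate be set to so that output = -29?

Substituting into the output equation gives output = 6*policy_rate - 5.
Solve 6*policy_rate - 5 = -29: policy_rate = (-29 + 5) / 6 = -4.

policy_rate = -4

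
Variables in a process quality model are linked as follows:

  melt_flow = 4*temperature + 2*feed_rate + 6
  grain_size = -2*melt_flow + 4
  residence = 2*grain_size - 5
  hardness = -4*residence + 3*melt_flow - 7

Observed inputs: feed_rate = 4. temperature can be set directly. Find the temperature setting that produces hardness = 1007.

Substituting into the melt_flow equation gives melt_flow = 4*temperature + 14.
grain_size becomes -8*temperature - 24.
Substituting into the residence equation gives residence = -16*temperature - 53.
This gives hardness = 76*temperature + 247.
Solve 76*temperature + 247 = 1007: temperature = (1007 - 247) / 76 = 10.

temperature = 10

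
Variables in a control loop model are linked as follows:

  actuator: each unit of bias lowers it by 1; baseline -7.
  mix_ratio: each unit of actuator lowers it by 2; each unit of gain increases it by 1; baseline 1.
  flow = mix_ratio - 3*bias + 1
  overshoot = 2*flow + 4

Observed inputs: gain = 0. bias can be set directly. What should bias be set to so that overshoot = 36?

Substituting into the mix_ratio equation gives mix_ratio = 2*bias + 15.
Substituting into the flow equation gives flow = -bias + 16.
overshoot becomes -2*bias + 36.
Solve -2*bias + 36 = 36: bias = (36 - 36) / -2 = 0.

bias = 0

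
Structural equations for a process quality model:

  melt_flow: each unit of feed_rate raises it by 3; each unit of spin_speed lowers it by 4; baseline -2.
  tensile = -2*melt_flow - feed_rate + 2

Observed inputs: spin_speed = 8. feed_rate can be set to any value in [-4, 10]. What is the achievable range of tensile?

0 to 98

Substituting into the melt_flow equation gives melt_flow = 3*feed_rate - 34.
tensile becomes -7*feed_rate + 70.
Linear in feed_rate, so extremes are at the endpoints: feed_rate = -4 gives tensile = 98; feed_rate = 10 gives tensile = 0.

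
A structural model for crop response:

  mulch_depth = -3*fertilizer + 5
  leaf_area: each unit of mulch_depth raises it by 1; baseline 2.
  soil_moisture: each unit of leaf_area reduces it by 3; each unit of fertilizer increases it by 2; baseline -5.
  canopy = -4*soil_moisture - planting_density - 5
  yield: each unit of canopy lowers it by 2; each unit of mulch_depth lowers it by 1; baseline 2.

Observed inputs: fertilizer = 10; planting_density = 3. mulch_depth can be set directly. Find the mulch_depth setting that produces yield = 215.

Intervening on mulch_depth fixes its value directly, overriding its dependence on fertilizer.
Substituting into the soil_moisture equation gives soil_moisture = -3*mulch_depth + 9.
So canopy = 12*mulch_depth - 44.
Substituting into the yield equation gives yield = -25*mulch_depth + 90.
Solve -25*mulch_depth + 90 = 215: mulch_depth = (215 - 90) / -25 = -5.

mulch_depth = -5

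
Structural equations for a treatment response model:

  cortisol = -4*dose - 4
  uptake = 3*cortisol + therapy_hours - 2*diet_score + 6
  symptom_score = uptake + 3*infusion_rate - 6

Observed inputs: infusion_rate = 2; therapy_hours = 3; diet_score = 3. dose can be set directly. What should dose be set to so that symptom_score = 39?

dose = -4

Substituting into the uptake equation gives uptake = -12*dose - 9.
Substituting into the symptom_score equation gives symptom_score = -12*dose - 9.
Solve -12*dose - 9 = 39: dose = (39 + 9) / -12 = -4.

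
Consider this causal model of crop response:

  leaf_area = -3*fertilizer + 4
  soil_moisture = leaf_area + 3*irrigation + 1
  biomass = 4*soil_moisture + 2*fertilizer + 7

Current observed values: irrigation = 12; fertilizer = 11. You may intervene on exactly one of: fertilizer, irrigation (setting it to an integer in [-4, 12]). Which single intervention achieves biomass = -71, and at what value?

Intervening on fertilizer: biomass = -10*fertilizer + 171. Reaching -71 requires fertilizer = 121/5, not an integer.
Intervening on irrigation: with other inputs at their observed values, biomass = 12*irrigation - 83. Solving for -71 gives irrigation = 1, within [-4, 12].

set irrigation = 1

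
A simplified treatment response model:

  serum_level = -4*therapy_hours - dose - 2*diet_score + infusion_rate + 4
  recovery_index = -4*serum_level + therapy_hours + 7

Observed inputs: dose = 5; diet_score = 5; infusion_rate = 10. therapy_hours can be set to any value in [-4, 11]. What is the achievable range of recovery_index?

Substituting into the serum_level equation gives serum_level = -4*therapy_hours - 1.
So recovery_index = 17*therapy_hours + 11.
Linear in therapy_hours, so extremes are at the endpoints: therapy_hours = -4 gives recovery_index = -57; therapy_hours = 11 gives recovery_index = 198.

-57 to 198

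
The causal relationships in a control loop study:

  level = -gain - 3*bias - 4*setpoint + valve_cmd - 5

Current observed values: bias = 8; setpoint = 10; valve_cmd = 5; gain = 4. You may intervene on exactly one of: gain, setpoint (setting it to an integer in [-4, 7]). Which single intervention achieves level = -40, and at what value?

Intervening on gain: level = -gain - 64. Reaching -40 requires gain = -24, outside [-4, 7].
Intervening on setpoint: with other inputs at their observed values, level = -4*setpoint - 28. Solving for -40 gives setpoint = 3, within [-4, 7].

set setpoint = 3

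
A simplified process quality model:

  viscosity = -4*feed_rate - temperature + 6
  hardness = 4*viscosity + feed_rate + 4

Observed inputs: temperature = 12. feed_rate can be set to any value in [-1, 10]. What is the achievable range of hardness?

-170 to -5

Substituting into the viscosity equation gives viscosity = -4*feed_rate - 6.
Substituting into the hardness equation gives hardness = -15*feed_rate - 20.
Linear in feed_rate, so extremes are at the endpoints: feed_rate = -1 gives hardness = -5; feed_rate = 10 gives hardness = -170.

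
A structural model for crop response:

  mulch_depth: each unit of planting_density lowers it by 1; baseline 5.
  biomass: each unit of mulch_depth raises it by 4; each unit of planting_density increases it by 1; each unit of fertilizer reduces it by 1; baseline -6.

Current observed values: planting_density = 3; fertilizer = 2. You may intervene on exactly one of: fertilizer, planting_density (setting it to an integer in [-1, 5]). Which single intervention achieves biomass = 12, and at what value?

Intervening on fertilizer: biomass = -fertilizer + 5. Reaching 12 requires fertilizer = -7, outside [-1, 5].
Intervening on planting_density: with other inputs at their observed values, biomass = -3*planting_density + 12. Solving for 12 gives planting_density = 0, within [-1, 5].

set planting_density = 0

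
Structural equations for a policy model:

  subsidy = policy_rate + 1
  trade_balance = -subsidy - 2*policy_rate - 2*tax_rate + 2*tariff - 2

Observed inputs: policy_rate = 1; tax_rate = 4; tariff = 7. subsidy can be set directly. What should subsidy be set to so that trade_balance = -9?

Intervening on subsidy fixes its value directly, overriding its dependence on policy_rate.
Substituting into the trade_balance equation gives trade_balance = -subsidy + 2.
Solve -subsidy + 2 = -9: subsidy = (-9 - 2) / -1 = 11.

subsidy = 11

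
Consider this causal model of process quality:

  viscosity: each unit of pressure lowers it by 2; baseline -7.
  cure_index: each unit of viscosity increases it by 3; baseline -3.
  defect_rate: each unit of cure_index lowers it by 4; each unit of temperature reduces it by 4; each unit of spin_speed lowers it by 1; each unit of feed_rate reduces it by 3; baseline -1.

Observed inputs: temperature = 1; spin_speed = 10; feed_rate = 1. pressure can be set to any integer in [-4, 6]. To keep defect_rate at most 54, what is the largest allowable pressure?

pressure = -1

Substituting into the cure_index equation gives cure_index = -6*pressure - 24.
So defect_rate = 24*pressure + 78.
Require 24*pressure + 78 ≤ 54, so pressure ≤ -1.
The largest integer in [-4, 6] satisfying this is -1.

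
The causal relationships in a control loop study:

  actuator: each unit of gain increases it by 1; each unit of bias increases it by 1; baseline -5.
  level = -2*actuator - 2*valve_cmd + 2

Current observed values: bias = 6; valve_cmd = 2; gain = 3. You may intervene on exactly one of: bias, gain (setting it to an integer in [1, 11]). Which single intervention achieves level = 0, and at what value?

set bias = 1

Intervening on bias: with other inputs at their observed values, level = -2*bias + 2. Solving for 0 gives bias = 1, within [1, 11].
Intervening on gain: level = -2*gain - 4. Reaching 0 requires gain = -2, outside [1, 11].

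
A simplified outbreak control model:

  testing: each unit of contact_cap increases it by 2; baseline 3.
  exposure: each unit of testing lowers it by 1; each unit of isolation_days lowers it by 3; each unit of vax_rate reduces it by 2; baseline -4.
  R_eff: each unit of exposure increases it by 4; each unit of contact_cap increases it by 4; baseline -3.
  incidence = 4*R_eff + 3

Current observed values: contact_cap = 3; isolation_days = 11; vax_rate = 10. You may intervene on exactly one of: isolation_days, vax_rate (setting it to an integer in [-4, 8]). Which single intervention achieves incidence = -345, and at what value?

Intervening on isolation_days: with other inputs at their observed values, incidence = -48*isolation_days - 489. Solving for -345 gives isolation_days = -3, within [-4, 8].
Intervening on vax_rate: incidence = -32*vax_rate - 697. Reaching -345 requires vax_rate = -11, outside [-4, 8].

set isolation_days = -3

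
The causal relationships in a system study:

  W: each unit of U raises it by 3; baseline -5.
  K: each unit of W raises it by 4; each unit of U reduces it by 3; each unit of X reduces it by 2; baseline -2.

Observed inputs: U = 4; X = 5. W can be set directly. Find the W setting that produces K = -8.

Intervening on W fixes its value directly, overriding its dependence on U.
Substituting into the K equation gives K = 4*W - 24.
Solve 4*W - 24 = -8: W = (-8 + 24) / 4 = 4.

W = 4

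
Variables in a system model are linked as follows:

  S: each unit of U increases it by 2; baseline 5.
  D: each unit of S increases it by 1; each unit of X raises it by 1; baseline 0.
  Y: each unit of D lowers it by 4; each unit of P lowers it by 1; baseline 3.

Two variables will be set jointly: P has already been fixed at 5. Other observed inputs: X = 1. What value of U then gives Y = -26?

With P held at 5:
Substituting into the D equation gives D = 2*U + 6.
This gives Y = -8*U - 26.
Solve -8*U - 26 = -26: U = (-26 + 26) / -8 = 0.

U = 0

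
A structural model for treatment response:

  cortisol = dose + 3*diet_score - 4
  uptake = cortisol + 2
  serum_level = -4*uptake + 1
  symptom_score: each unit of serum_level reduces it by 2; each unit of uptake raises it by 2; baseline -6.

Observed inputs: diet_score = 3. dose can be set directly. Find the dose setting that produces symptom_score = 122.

dose = 6

Substituting into the cortisol equation gives cortisol = dose + 5.
Substituting into the uptake equation gives uptake = dose + 7.
Substituting into the serum_level equation gives serum_level = -4*dose - 27.
Substituting into the symptom_score equation gives symptom_score = 10*dose + 62.
Solve 10*dose + 62 = 122: dose = (122 - 62) / 10 = 6.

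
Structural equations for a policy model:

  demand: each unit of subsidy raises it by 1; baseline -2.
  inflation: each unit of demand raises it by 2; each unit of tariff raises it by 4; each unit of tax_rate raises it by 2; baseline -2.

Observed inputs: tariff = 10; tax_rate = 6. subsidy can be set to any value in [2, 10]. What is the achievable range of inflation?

Substituting into the inflation equation gives inflation = 2*subsidy + 46.
Linear in subsidy, so extremes are at the endpoints: subsidy = 2 gives inflation = 50; subsidy = 10 gives inflation = 66.

50 to 66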